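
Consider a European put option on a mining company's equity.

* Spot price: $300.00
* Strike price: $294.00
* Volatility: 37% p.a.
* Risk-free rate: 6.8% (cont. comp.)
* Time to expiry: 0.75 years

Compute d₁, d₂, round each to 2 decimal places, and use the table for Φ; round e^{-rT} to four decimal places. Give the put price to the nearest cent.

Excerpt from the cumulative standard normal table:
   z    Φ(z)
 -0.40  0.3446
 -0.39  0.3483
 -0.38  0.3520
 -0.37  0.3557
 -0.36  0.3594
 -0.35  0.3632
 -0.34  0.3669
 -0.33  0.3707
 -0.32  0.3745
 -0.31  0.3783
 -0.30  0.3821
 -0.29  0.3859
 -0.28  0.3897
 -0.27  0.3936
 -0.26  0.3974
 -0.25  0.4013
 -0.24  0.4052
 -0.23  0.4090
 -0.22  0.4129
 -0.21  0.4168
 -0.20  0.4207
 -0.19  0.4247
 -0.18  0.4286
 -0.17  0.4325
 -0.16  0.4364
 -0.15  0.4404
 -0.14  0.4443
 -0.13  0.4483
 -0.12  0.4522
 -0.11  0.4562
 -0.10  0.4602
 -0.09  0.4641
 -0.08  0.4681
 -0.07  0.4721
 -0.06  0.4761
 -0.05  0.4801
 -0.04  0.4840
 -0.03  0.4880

$27.42

T = 0.75;  σ√T = 0.3204
ln(S/K) + (r + σ²/2)T = ln(300/294) + (0.068 + 0.37²/2)·0.75 = 0.0202 + 0.1023 = 0.1225
d₁ = 0.1225 / 0.3204 = 0.3824 → 0.38
d₂ = d₁ − σ√T = 0.3824 − 0.3204 = 0.0620 → 0.06
e^(−rT) = e^(−0.068·0.75) = 0.9503
N(−d₂) = N(-0.06) = 0.4761;  N(−d₁) = N(-0.38) = 0.3520
P = 294·0.9503·0.4761 − 300·0.3520 = 133.0167 − 105.6000 = 27.4167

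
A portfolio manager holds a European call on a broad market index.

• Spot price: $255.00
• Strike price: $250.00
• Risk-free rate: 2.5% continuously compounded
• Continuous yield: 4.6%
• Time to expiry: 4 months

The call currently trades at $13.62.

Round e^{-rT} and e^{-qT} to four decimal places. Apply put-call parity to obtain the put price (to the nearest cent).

$10.42

e^(−qT) = e^(−0.046·0.3333) = 0.9848;  e^(−rT) = e^(−0.025·0.3333) = 0.9917
Put-call parity: C − P = S·e^(−qT) − K·e^(−rT) = 255·0.9848 − 250·0.9917 = 251.1240 − 247.9250 = 3.1990
P = C − (C − P) = 13.62 − (3.1990) = 10.4210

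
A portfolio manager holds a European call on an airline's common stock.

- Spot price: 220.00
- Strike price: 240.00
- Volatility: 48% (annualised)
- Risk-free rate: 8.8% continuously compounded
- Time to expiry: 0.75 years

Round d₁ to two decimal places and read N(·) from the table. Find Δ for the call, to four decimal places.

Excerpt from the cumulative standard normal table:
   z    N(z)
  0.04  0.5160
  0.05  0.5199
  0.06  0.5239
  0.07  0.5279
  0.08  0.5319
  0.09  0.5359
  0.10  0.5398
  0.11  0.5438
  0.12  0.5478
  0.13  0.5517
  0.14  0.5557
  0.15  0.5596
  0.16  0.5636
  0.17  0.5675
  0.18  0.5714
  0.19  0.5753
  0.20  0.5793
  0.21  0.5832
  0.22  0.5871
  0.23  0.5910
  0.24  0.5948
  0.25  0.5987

0.5636

T = 0.75;  σ√T = 0.4157
d₁ = [ln(220/240) + (0.088 + 0.48²/2)·0.75] / 0.4157 = [-0.0870 + 0.1524] / 0.4157 = 0.1573 ≈ 0.16
N(d₁) = N(0.16) = 0.5636
Δ_call = N(d₁) = 0.5636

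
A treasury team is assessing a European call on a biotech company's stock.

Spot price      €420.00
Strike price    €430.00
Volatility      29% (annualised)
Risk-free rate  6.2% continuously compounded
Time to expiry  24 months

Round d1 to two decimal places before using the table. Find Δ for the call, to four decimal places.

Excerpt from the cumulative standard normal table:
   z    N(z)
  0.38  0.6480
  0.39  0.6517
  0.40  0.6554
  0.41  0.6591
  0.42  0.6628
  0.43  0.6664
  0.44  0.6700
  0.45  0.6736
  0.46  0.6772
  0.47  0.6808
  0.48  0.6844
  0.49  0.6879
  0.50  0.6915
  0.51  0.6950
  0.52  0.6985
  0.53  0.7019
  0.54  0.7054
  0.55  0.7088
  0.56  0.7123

0.6736

σ√T = 0.29 × 1.4142 = 0.4101
d₁ = [ln(420/430) + (0.062 + ½·0.29²)·2] / (σ√T) = (-0.0235 + 0.2081) / 0.4101 = 0.4500 ≈ 0.45
N(d₁) = N(0.45) = 0.6736
Δ_call = N(d₁) = 0.6736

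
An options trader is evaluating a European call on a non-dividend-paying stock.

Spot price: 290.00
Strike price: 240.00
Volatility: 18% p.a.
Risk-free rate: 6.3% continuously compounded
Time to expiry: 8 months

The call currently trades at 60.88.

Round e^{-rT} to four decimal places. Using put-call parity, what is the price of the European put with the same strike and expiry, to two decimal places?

e^(−rT) = e^(−0.063·0.6667) = 0.9589
Put-call parity: C − P = S − K·e^(−rT) = 290 − 240·0.9589 = 290 − 230.1360 = 59.8640
P = C − (C − P) = 60.88 − (59.8640) = 1.0160

1.02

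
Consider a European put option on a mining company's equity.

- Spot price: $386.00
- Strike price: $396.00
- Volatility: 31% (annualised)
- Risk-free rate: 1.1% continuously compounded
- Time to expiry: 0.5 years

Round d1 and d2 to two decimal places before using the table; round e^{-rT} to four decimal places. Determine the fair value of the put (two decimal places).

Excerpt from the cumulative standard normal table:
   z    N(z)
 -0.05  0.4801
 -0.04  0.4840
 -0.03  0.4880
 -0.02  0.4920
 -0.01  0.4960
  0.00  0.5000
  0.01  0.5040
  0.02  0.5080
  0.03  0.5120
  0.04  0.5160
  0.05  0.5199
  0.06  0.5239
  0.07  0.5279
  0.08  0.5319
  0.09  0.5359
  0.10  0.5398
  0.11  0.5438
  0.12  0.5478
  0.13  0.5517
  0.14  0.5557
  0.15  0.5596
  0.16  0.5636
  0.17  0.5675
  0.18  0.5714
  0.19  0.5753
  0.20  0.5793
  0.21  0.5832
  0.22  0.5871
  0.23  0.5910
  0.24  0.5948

σ√T = 0.31·√0.5 = 0.2192
d₁ = [ln(386/396) + (0.011 + ½·0.31²)·0.5] / (σ√T) = (-0.0256 + 0.0295) / 0.2192 = 0.0180 which rounds to 0.02
d₂ = 0.0180 − 0.2192 = -0.2012 which rounds to -0.20
e^(−rT) = e^(−0.011·0.5) = 0.9945
N(−d₂) = N(0.20) = 0.5793;  N(−d₁) = N(-0.02) = 0.4920
P = 396·0.9945·0.5793 − 386·0.4920 = 228.1411 − 189.9120 = 38.2291

$38.23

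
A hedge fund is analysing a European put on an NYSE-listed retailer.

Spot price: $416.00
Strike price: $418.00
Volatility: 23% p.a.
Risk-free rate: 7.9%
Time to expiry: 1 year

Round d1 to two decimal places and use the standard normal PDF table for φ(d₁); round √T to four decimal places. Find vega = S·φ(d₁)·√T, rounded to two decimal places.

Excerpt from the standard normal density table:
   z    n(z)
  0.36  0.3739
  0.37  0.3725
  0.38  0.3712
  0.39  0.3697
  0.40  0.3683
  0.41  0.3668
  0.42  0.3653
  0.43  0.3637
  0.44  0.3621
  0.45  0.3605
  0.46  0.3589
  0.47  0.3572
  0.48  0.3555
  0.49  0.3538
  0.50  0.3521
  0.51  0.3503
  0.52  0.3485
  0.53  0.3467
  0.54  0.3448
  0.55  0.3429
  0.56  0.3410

150.63

T = 1;  σ√T = 0.2300
d₁ = [ln(416/418) + (0.079 + ½·0.23²)·1] / (σ√T) = (-0.0048 + 0.1055) / 0.2300 = 0.4376 ⇒ 0.44
√T = √1 = 1.0000
φ(d₁) = φ(0.44) = 0.3621
vega = S·φ(d₁)·√T = 416·0.3621·1.0000 = 150.6336
(Call and put vega coincide under Black-Scholes.)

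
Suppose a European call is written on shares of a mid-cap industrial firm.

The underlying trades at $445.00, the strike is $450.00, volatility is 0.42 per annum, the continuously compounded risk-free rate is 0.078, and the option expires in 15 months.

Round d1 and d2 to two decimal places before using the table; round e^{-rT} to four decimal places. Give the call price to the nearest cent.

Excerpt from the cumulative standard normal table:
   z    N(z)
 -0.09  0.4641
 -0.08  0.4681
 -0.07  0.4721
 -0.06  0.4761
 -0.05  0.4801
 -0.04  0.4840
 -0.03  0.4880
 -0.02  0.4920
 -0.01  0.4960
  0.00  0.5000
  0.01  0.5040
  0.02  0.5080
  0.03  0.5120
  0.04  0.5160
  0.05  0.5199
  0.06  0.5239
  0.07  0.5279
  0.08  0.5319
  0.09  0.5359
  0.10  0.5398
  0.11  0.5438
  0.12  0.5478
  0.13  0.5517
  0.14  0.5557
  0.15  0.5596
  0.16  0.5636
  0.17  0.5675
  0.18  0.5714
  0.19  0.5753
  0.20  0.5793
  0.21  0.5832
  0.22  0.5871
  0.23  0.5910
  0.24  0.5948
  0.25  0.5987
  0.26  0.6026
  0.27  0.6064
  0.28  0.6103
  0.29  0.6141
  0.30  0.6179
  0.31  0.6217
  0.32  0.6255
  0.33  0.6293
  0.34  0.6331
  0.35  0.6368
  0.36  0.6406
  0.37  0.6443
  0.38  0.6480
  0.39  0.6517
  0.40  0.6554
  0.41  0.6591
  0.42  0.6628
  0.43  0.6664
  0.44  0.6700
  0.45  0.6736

T = 1.25;  σ√T = 0.4696
ln(S/K) + (r + σ²/2)T = ln(445/450) + (0.078 + 0.42²/2)·1.25 = -0.0112 + 0.2077 = 0.1966
d₁ = 0.1966 / 0.4696 = 0.4186 ⇒ 0.42
d₂ = d₁ − σ√T = 0.4186 − 0.4696 = -0.0509 ⇒ -0.05
e^(−rT) = e^(−0.078·1.25) = 0.9071
C = 445·N(0.42) − 450·0.9071·N(-0.05) = 445·0.6628 − 450·0.9071·0.4801 = 294.9460 − 195.9744 = 98.9716

$98.97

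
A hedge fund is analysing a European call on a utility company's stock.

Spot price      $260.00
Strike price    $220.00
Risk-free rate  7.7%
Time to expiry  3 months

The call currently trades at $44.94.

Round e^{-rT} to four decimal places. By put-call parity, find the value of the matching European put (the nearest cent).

$0.74

e^(−rT) = e^(−0.077·0.25) = 0.9809
Put-call parity: C − P = S − K·e^(−rT) = 260 − 220·0.9809 = 260 − 215.7980 = 44.2020
P = C − (C − P) = 44.94 − (44.2020) = 0.7380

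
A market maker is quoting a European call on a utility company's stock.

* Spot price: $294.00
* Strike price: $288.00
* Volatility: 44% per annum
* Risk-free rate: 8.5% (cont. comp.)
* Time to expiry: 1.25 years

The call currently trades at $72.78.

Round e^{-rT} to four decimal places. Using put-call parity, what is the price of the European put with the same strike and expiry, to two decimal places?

e^(−rT) = e^(−0.085·1.25) = 0.8992
Put-call parity: C − P = S − K·e^(−rT) = 294 − 288·0.8992 = 294 − 258.9696 = 35.0304
P = C − (C − P) = 72.78 − (35.0304) = 37.7496

$37.75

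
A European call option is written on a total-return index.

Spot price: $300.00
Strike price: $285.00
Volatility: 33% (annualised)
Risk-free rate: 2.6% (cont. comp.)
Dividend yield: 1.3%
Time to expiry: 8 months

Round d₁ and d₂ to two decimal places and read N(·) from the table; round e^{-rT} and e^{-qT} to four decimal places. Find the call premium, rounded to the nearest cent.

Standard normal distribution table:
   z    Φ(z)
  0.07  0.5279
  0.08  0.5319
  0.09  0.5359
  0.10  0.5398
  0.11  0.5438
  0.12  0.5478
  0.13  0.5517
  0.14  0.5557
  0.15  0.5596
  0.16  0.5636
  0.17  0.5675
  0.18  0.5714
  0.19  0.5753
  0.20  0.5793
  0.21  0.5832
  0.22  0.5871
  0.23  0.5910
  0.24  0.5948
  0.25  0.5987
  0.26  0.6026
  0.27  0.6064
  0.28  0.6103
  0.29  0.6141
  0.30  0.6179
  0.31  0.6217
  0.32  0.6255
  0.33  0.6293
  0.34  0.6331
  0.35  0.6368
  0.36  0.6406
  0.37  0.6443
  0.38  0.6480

$40.42

σ√T = 0.33·√0.6667 = 0.2694
d₁ = [ln(300/285) + (0.026 − 0.013 + ½·0.33²)·0.6667] / (σ√T) = (0.0513 + 0.0450) / 0.2694 = 0.3573 → 0.36
d₂ = 0.3573 − 0.2694 = 0.0878 → 0.09
e^(−qT) = e^(−0.013·0.6667) = 0.9914;  e^(−rT) = e^(−0.026·0.6667) = 0.9828
N(d₁) = N(0.36) = 0.6406;  N(d₂) = N(0.09) = 0.5359
C = 300·0.9914·0.6406 − 285·0.9828·0.5359 = 190.5273 − 150.1045 = 40.4227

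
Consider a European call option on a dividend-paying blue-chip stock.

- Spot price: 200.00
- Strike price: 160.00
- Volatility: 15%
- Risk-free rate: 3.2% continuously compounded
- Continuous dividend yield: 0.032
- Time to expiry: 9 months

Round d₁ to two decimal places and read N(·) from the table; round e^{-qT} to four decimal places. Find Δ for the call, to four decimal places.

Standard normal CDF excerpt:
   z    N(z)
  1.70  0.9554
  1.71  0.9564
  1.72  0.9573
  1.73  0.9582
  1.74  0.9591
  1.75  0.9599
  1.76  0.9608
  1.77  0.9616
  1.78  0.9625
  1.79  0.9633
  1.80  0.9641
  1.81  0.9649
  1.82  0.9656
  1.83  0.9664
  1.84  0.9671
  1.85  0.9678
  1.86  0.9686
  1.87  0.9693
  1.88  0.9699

0.9397

σ√T = 0.15·√0.75 = 0.1299
d₁ = [ln(200/160) + (0.032 − 0.032 + 0.15²/2)·0.75] / 0.1299 = [0.2231 + 0.0084] / 0.1299 = 1.7827 ≈ 1.78
N(d₁) = N(1.78) = 0.9625
Δ_call = exp(−qT)·N(d₁) = 0.9763·0.9625 = 0.9397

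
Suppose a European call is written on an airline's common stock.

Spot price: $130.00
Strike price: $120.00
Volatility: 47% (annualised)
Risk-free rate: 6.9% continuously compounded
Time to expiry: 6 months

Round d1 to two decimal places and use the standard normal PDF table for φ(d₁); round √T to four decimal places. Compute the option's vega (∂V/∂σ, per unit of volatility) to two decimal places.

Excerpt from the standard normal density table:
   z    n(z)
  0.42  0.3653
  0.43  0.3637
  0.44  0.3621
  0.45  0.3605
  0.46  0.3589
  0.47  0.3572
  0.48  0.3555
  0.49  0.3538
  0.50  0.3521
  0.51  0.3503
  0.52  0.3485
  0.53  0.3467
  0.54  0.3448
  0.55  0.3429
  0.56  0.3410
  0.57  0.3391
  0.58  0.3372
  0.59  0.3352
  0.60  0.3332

σ√T = 0.47·√0.5 = 0.3323
d₁ = [ln(130/120) + (0.069 + 0.47²/2)·0.5] / 0.3323 = [0.0800 + 0.0897] / 0.3323 = 0.5108 ⇒ 0.51
√T = √0.5 = 0.7071
φ(d₁) = φ(0.51) = 0.3503
vega = S·φ(d₁)·√T = 130·0.3503·0.7071 = 32.2006
(Vega is the same for a European call and put with the same parameters.)

32.20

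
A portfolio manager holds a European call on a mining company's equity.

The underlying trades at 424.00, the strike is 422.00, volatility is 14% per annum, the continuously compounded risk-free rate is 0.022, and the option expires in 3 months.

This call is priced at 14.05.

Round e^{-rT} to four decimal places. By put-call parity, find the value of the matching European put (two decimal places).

exp(−rT) = exp(−0.022·0.25) = 0.9945
Put-call parity: C − P = S − K·e^(−rT) = 424 − 422·0.9945 = 424 − 419.6790 = 4.3210
P = C − (C − P) = 14.05 − (4.3210) = 9.7290

9.73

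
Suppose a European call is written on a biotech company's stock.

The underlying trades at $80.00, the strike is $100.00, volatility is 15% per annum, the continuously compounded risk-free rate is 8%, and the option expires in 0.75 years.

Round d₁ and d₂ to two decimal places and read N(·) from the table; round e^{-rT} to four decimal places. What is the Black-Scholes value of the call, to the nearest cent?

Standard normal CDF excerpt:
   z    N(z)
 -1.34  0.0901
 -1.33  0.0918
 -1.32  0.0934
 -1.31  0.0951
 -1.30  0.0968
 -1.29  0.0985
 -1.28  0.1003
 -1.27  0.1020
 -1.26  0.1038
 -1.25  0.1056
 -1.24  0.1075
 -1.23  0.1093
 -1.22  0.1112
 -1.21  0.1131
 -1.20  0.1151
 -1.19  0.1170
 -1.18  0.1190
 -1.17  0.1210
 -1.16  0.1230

$0.56

σ√T = 0.15 × 0.8660 = 0.1299
ln(S/K) + (r + σ²/2)T = ln(80/100) + (0.08 + 0.15²/2)·0.75 = -0.2231 + 0.0684 = -0.1547
d₁ = -0.1547 / 0.1299 = -1.1909 ⇒ -1.19
d₂ = d₁ − σ√T = -1.1909 − 0.1299 = -1.3208 ⇒ -1.32
e^(−rT) = e^(−0.08·0.75) = 0.9418
N(d₁) = N(-1.19) = 0.1170;  N(d₂) = N(-1.32) = 0.0934
C = 80·0.1170 − 100·0.9418·0.0934 = 9.3600 − 8.7964 = 0.5636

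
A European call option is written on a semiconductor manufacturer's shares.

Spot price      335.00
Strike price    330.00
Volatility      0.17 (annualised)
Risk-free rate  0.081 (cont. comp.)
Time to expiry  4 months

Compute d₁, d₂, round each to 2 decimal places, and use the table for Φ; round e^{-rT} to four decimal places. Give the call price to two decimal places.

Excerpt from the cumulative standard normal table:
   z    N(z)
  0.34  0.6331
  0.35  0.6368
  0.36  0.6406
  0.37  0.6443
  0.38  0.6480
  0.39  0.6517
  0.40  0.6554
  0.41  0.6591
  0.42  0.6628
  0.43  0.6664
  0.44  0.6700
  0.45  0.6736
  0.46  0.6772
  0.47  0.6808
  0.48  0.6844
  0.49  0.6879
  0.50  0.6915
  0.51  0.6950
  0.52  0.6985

σ√T = 0.17 × 0.5774 = 0.0981
ln(S/K) + (r + σ²/2)T = ln(335/330) + (0.081 + 0.17²/2)·0.3333 = 0.0150 + 0.0318 = 0.0469
d₁ = 0.0469 / 0.0981 = 0.4774 ≈ 0.48
d₂ = d₁ − σ√T = 0.4774 − 0.0981 = 0.3792 ≈ 0.38
e^(−rT) = e^(−0.081·0.3333) = 0.9734
C = 335·N(0.48) − 330·0.9734·N(0.38) = 335·0.6844 − 330·0.9734·0.6480 = 229.2740 − 208.1519 = 21.1221

21.12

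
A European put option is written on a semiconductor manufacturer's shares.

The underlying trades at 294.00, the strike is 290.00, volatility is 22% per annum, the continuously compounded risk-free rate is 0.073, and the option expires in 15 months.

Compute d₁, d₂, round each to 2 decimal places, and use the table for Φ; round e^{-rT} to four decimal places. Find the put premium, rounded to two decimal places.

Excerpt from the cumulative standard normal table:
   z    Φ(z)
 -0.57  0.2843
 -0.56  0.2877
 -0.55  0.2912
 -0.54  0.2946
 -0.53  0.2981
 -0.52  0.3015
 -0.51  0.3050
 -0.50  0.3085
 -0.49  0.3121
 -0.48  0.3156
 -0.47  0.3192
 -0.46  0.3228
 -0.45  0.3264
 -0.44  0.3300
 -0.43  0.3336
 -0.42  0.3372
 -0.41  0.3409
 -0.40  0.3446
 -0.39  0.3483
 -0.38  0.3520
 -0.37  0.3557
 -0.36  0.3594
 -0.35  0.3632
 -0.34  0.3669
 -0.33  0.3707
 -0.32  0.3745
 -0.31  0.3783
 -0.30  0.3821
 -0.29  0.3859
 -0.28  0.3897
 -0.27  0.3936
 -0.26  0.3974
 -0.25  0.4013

T = 1.25;  σ√T = 0.2460
ln(S/K) + (r + σ²/2)T = ln(294/290) + (0.073 + 0.22²/2)·1.25 = 0.0137 + 0.1215 = 0.1352
d₁ = 0.1352 / 0.2460 = 0.5497 ≈ 0.55
d₂ = d₁ − σ√T = 0.5497 − 0.2460 = 0.3037 ≈ 0.30
e^(−rT) = e^(−0.073·1.25) = 0.9128
N(−d₂) = N(-0.30) = 0.3821;  N(−d₁) = N(-0.55) = 0.2912
P = 290·0.9128·0.3821 − 294·0.2912 = 101.1465 − 85.6128 = 15.5337

15.53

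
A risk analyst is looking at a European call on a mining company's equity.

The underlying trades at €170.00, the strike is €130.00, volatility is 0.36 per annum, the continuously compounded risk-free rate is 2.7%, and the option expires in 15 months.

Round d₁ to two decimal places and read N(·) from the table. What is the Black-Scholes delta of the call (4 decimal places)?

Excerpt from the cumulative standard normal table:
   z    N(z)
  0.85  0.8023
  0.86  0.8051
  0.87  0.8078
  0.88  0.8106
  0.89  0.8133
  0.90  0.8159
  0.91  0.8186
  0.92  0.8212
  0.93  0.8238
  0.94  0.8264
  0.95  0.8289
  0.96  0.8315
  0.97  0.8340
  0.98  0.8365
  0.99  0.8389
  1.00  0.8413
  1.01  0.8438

0.8289

T = 1.25;  σ√T = 0.4025
d₁ = [ln(170/130) + (0.027 + ½·0.36²)·1.25] / (σ√T) = (0.2683 + 0.1147) / 0.4025 = 0.9516 which rounds to 0.95
N(d₁) = N(0.95) = 0.8289
Δ_call = N(d₁) = 0.8289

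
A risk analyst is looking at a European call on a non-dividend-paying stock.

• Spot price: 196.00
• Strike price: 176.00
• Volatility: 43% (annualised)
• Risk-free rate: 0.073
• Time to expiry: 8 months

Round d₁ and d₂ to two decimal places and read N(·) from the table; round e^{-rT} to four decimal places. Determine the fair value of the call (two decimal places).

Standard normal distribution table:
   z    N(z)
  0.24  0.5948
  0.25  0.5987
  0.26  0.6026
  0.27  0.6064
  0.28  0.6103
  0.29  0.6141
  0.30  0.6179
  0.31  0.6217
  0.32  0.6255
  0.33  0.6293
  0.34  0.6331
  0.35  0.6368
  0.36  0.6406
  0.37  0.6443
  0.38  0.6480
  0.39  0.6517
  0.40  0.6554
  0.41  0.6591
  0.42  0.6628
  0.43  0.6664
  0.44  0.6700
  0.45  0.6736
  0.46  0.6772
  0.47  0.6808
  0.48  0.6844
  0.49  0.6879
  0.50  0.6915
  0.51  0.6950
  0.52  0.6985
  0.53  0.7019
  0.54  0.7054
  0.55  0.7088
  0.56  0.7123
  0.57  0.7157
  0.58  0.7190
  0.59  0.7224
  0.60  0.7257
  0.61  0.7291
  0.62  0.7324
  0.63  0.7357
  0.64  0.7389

41.89

σ√T = 0.43 × 0.8165 = 0.3511
d₁ = [ln(196/176) + (0.073 + ½·0.43²)·0.6667] / (σ√T) = (0.1076 + 0.1103) / 0.3511 = 0.6207 ⇒ 0.62
d₂ = 0.6207 − 0.3511 = 0.2696 ⇒ 0.27
e^(−rT) = e^(−0.073·0.6667) = 0.9525
C = 196·N(0.62) − 176·0.9525·N(0.27) = 196·0.7324 − 176·0.9525·0.6064 = 143.5504 − 101.6569 = 41.8935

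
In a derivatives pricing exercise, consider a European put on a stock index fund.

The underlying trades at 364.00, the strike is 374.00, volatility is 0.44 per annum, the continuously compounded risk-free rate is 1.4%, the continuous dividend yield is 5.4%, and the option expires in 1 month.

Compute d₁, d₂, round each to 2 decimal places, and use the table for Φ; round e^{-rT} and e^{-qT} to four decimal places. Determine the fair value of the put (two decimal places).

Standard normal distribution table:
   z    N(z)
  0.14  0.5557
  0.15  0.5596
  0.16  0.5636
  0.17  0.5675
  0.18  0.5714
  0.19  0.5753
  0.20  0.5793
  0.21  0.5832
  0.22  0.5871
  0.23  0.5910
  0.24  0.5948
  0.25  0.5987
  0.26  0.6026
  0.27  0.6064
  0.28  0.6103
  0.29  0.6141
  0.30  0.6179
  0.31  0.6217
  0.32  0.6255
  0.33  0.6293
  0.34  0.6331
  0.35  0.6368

23.76

σ√T = 0.44·√0.08333 = 0.1270
d₁ = [ln(364/374) + (0.014 − 0.054 + 0.44²/2)·0.08333] / 0.1270 = [-0.0271 + 0.0047] / 0.1270 = -0.1761 ⇒ -0.18
d₂ = d₁ − σ√T = -0.1761 − 0.1270 = -0.3031 ⇒ -0.30
exp(−qT) = exp(−0.054·0.08333) = 0.9955;  exp(−rT) = exp(−0.014·0.08333) = 0.9988
N(−d₂) = N(0.30) = 0.6179;  N(−d₁) = N(0.18) = 0.5714
P = 374·0.9988·0.6179 − 364·0.9955·0.5714 = 230.8173 − 207.0536 = 23.7636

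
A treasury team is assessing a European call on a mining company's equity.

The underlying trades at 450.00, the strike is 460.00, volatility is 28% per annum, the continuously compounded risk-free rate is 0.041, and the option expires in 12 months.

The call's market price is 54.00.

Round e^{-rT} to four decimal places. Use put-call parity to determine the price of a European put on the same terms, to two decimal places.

45.51

e^(−rT) = e^(−0.041·1) = 0.9598
Put-call parity: C − P = S − K·e^(−rT) = 450 − 460·0.9598 = 450 − 441.5080 = 8.4920
P = C − (C − P) = 54.00 − (8.4920) = 45.5080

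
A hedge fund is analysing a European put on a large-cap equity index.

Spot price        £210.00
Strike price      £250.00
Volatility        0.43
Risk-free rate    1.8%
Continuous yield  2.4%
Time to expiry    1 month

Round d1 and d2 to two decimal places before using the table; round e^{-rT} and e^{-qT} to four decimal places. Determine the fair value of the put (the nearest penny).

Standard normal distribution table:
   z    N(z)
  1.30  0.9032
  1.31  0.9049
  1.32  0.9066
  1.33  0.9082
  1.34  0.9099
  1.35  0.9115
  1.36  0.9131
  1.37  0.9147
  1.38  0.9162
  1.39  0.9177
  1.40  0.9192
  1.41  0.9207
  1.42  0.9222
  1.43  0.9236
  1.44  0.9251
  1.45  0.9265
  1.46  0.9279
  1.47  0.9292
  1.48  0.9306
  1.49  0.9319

£40.92

σ√T = 0.43 × 0.2887 = 0.1241
d₁ = [ln(210/250) + (0.018 − 0.024 + 0.43²/2)·0.08333] / 0.1241 = [-0.1744 + 0.0072] / 0.1241 = -1.3466 → -1.35
d₂ = d₁ − σ√T = -1.3466 − 0.1241 = -1.4707 → -1.47
exp(−qT) = exp(−0.024·0.08333) = 0.9980;  exp(−rT) = exp(−0.018·0.08333) = 0.9985
P = 250·0.9985·N(1.47) − 210·0.9980·N(1.35) = 250·0.9985·0.9292 − 210·0.9980·0.9115 = 231.9515 − 191.0322 = 40.9194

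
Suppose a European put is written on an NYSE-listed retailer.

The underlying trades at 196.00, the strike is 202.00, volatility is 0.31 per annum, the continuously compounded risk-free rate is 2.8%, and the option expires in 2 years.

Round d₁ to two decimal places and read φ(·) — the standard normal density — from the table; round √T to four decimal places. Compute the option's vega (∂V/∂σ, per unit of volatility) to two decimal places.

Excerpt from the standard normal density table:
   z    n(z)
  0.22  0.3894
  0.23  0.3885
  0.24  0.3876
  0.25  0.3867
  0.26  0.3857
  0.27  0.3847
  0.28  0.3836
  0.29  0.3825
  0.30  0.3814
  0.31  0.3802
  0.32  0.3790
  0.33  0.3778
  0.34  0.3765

106.33

σ√T = 0.31·√2 = 0.4384
ln(S/K) + (r + σ²/2)T = ln(196/202) + (0.028 + 0.31²/2)·2 = -0.0302 + 0.1521 = 0.1219
d₁ = 0.1219 / 0.4384 = 0.2782 which rounds to 0.28
√T = √2 = 1.4142
φ(d₁) = φ(0.28) = 0.3836
vega = S·φ(d₁)·√T = 196·0.3836·1.4142 = 106.3275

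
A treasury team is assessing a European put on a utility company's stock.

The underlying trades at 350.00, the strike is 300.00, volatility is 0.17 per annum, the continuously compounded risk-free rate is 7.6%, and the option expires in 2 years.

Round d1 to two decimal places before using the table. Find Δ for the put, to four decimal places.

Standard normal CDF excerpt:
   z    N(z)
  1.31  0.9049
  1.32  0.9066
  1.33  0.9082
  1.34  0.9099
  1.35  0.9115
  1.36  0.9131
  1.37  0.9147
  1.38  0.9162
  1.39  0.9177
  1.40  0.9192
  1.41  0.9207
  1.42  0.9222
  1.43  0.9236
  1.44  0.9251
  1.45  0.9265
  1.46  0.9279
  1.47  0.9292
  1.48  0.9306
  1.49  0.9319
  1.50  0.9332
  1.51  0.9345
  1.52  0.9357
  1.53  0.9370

σ√T = 0.17·√2 = 0.2404
ln(S/K) + (r + σ²/2)T = ln(350/300) + (0.076 + 0.17²/2)·2 = 0.1542 + 0.1809 = 0.3351
d₁ = 0.3351 / 0.2404 = 1.3936 which rounds to 1.39
N(d₁) = N(1.39) = 0.9177
Δ_put = N(d₁) − 1 = 0.9177 − 1 = -0.0823

-0.0823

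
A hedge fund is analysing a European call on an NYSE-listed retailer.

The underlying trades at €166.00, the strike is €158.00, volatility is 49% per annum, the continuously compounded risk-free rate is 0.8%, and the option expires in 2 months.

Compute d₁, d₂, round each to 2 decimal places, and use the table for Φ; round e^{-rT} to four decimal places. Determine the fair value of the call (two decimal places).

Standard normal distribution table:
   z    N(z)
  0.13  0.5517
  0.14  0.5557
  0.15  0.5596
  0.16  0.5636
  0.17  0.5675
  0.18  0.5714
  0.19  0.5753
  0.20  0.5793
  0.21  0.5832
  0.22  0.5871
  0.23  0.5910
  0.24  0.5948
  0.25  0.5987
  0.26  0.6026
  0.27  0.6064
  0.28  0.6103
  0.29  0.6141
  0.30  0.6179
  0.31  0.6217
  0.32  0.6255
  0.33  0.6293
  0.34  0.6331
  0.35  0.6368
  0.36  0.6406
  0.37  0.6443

σ√T = 0.49·√0.1667 = 0.2000
d₁ = [ln(166/158) + (0.008 + 0.49²/2)·0.1667] / 0.2000 = [0.0494 + 0.0213] / 0.2000 = 0.3536 ⇒ 0.35
d₂ = d₁ − σ√T = 0.3536 − 0.2000 = 0.1536 ⇒ 0.15
exp(−rT) = exp(−0.008·0.1667) = 0.9987
C = 166·N(0.35) − 158·0.9987·N(0.15) = 166·0.6368 − 158·0.9987·0.5596 = 105.7088 − 88.3019 = 17.4069

€17.41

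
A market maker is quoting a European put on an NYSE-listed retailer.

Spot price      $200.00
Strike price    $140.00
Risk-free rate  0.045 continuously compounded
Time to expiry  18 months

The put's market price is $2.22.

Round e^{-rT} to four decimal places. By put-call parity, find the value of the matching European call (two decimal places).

exp(−rT) = exp(−0.045·1.5) = 0.9347
Put-call parity: C − P = S − K·e^(−rT) = 200 − 140·0.9347 = 200 − 130.8580 = 69.1420
C = P + (C − P) = 2.22 + (69.1420) = 71.3620

$71.36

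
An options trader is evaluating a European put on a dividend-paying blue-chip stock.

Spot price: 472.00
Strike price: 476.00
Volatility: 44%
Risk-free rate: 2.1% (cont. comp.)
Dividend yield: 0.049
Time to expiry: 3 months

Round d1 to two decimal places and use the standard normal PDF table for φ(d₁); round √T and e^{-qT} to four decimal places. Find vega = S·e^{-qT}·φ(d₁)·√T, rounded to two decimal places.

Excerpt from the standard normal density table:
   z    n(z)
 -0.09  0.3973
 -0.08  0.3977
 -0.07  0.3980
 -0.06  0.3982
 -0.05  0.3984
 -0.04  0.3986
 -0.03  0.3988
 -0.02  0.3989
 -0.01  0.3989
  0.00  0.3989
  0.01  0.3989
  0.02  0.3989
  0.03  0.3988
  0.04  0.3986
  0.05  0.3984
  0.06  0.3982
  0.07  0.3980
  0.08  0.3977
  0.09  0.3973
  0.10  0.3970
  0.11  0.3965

σ√T = 0.44 × 0.5000 = 0.2200
d₁ = [ln(472/476) + (0.021 − 0.049 + ½·0.44²)·0.25] / (σ√T) = (-0.0084 + 0.0172) / 0.2200 = 0.0398 which rounds to 0.04
√T = √0.25 = 0.5000
φ(d₁) = φ(0.04) = 0.3986
exp(−qT) = exp(−0.049·0.25) = 0.9878
vega = S·exp(−qT)·φ(d₁)·√T = 472·0.9878·0.3986·0.5000 = 92.9220

92.92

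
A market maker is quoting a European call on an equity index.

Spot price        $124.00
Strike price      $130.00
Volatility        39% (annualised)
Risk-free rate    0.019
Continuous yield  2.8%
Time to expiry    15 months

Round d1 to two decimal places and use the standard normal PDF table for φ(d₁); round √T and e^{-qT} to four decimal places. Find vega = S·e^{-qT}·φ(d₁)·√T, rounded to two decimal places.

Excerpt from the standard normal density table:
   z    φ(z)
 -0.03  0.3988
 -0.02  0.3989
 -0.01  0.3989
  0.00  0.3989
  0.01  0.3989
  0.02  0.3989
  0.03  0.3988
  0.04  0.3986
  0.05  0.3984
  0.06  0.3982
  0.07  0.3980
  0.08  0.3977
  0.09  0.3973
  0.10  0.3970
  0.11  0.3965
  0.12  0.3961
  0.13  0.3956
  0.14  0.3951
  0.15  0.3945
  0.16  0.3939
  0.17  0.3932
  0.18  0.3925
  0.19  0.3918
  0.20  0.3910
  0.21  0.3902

σ√T = 0.39·√1.25 = 0.4360
ln(S/K) + (r − q + σ²/2)T = ln(124/130) + (0.019 − 0.028 + 0.39²/2)·1.25 = -0.0473 + 0.0838 = 0.0366
d₁ = 0.0366 / 0.4360 = 0.0838 ⇒ 0.08
√T = √1.25 = 1.1180
φ(d₁) = φ(0.08) = 0.3977
e^(−qT) = e^(−0.028·1.25) = 0.9656
vega = S·e^(−qT)·φ(d₁)·√T = 124·0.9656·0.3977·1.1180 = 53.2373

53.24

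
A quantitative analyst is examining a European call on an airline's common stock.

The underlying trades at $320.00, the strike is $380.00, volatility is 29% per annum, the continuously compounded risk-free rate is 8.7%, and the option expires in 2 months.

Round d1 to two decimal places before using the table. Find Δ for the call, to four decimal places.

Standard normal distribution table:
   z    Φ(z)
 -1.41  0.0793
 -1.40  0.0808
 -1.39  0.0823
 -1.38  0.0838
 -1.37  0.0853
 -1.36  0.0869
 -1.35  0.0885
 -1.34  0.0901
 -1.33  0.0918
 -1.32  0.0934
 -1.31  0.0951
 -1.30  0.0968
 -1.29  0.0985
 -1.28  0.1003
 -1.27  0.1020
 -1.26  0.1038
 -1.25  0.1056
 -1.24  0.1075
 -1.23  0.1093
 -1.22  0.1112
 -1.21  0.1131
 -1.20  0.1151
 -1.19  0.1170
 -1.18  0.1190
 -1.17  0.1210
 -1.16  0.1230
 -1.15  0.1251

0.1020

σ√T = 0.29·√0.1667 = 0.1184
d₁ = [ln(320/380) + (0.087 + 0.29²/2)·0.1667] / 0.1184 = [-0.1719 + 0.0215] / 0.1184 = -1.2699 → -1.27
N(d₁) = N(-1.27) = 0.1020
Δ_call = N(d₁) = 0.1020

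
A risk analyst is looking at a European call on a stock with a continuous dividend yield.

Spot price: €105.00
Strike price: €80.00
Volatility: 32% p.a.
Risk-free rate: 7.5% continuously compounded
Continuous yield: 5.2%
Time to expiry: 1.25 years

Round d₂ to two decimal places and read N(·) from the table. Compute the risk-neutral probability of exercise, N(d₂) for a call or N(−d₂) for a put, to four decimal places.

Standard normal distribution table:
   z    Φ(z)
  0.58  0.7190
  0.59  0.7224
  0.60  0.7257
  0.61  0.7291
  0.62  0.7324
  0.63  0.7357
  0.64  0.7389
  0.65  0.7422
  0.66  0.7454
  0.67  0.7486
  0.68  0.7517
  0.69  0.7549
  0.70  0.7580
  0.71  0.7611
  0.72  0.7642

0.7454

σ√T = 0.32 × 1.1180 = 0.3578
d₁ = [ln(105/80) + (0.075 − 0.052 + ½·0.32²)·1.25] / (σ√T) = (0.2719 + 0.0927) / 0.3578 = 1.0193 → 1.02
d₂ = 1.0193 − 0.3578 = 0.6616 → 0.66
Pr(exercise) under Q = N(d₂) = 0.7454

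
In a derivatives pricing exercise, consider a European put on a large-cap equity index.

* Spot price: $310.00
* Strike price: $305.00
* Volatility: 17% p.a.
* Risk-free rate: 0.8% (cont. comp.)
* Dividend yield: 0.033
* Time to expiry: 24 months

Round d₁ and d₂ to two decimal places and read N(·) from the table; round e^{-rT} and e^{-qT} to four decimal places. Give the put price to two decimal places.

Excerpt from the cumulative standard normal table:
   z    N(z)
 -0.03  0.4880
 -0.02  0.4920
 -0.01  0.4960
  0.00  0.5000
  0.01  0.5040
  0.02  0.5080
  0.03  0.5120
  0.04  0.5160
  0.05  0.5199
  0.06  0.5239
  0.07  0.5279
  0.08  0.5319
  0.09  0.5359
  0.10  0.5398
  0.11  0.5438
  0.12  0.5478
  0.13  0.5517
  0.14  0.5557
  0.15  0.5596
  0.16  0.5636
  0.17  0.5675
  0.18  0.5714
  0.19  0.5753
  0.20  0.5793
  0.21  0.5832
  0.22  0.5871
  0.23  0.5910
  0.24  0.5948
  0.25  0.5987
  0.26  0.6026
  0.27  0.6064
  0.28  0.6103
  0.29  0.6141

$33.45

σ√T = 0.17 × 1.4142 = 0.2404
d₁ = [ln(310/305) + (0.008 − 0.033 + ½·0.17²)·2] / (σ√T) = (0.0163 − 0.0211) / 0.2404 = -0.0201 which rounds to -0.02
d₂ = -0.0201 − 0.2404 = -0.2605 which rounds to -0.26
exp(−qT) = exp(−0.033·2) = 0.9361;  exp(−rT) = exp(−0.008·2) = 0.9841
N(−d₂) = N(0.26) = 0.6026;  N(−d₁) = N(0.02) = 0.5080
P = 305·0.9841·0.6026 − 310·0.9361·0.5080 = 180.8707 − 147.4170 = 33.4537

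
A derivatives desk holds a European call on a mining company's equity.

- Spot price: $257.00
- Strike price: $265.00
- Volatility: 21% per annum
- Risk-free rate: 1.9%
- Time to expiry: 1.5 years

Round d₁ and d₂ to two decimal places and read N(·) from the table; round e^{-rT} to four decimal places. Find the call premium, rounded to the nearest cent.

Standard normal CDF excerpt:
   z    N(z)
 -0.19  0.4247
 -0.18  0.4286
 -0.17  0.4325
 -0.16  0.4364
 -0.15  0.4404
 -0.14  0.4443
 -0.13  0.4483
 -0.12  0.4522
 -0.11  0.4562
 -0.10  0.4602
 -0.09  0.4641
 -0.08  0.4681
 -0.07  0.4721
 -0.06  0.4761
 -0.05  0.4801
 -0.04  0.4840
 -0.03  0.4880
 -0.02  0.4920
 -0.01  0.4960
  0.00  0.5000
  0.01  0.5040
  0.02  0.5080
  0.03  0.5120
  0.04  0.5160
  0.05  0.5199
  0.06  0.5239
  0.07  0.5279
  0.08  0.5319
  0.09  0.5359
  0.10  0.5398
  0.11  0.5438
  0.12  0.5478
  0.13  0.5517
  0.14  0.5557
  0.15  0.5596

T = 1.5;  σ√T = 0.2572
d₁ = [ln(257/265) + (0.019 + 0.21²/2)·1.5] / 0.2572 = [-0.0307 + 0.0616] / 0.2572 = 0.1202 → 0.12
d₂ = d₁ − σ√T = 0.1202 − 0.2572 = -0.1370 → -0.14
e^(−rT) = e^(−0.019·1.5) = 0.9719
C = 257·N(0.12) − 265·0.9719·N(-0.14) = 257·0.5478 − 265·0.9719·0.4443 = 140.7846 − 114.4310 = 26.3536

$26.35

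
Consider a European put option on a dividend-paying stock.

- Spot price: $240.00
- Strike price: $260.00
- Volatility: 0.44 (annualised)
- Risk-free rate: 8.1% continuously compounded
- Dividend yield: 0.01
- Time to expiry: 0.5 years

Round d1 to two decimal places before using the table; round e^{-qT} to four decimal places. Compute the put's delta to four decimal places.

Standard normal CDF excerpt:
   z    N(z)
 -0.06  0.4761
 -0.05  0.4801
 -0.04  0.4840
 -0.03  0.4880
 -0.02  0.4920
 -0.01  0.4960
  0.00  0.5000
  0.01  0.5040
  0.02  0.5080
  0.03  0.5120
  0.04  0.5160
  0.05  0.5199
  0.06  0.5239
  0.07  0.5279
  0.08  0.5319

-0.4935

σ√T = 0.44 × 0.7071 = 0.3111
d₁ = [ln(240/260) + (0.081 − 0.01 + 0.44²/2)·0.5] / 0.3111 = [-0.0800 + 0.0839] / 0.3111 = 0.0124 which rounds to 0.01
N(d₁) = N(0.01) = 0.5040
Δ_put = e^(−qT)·(N(d₁) − 1) = 0.9950·(0.5040 − 1) = -0.4935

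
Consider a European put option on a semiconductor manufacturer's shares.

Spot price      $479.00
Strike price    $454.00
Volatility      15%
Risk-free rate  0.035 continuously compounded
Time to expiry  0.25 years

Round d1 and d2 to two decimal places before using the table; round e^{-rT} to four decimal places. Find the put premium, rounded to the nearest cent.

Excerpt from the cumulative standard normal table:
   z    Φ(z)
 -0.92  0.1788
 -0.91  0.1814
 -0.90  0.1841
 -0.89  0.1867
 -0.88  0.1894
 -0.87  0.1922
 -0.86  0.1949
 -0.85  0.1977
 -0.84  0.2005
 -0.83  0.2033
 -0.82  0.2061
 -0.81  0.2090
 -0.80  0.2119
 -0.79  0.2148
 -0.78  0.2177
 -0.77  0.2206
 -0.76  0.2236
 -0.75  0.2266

$4.61

T = 0.25;  σ√T = 0.0750
d₁ = [ln(479/454) + (0.035 + ½·0.15²)·0.25] / (σ√T) = (0.0536 + 0.0116) / 0.0750 = 0.8689 ≈ 0.87
d₂ = 0.8689 − 0.0750 = 0.7939 ≈ 0.79
e^(−rT) = e^(−0.035·0.25) = 0.9913
P = 454·0.9913·N(-0.79) − 479·N(-0.87) = 454·0.9913·0.2148 − 479·0.1922 = 96.6708 − 92.0638 = 4.6070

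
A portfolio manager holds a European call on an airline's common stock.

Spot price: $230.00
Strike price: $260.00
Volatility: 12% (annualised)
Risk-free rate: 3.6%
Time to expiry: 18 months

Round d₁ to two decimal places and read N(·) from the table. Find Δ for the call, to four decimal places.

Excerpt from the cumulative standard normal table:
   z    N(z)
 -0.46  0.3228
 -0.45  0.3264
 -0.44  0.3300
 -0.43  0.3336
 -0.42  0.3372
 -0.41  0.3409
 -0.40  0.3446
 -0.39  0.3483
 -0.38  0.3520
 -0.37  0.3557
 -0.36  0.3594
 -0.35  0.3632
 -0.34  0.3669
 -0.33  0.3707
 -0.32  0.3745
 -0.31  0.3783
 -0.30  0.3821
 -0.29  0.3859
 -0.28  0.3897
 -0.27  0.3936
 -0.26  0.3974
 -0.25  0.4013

σ√T = 0.12 × 1.2247 = 0.1470
d₁ = [ln(230/260) + (0.036 + ½·0.12²)·1.5] / (σ√T) = (-0.1226 + 0.0648) / 0.1470 = -0.3933 ≈ -0.39
N(d₁) = N(-0.39) = 0.3483
Δ_call = N(d₁) = 0.3483

0.3483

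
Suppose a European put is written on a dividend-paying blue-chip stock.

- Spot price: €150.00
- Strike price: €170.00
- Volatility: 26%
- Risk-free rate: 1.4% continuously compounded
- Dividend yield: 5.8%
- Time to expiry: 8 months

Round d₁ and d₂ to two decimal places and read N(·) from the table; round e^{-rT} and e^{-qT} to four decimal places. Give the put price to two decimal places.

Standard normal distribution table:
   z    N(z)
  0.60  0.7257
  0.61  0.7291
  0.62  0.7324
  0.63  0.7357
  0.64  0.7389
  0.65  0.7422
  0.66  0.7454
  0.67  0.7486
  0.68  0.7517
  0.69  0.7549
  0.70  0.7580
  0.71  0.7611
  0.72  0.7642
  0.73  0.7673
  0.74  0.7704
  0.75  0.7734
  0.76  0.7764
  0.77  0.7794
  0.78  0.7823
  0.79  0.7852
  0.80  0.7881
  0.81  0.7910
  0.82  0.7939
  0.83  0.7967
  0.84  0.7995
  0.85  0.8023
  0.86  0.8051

€28.48

σ√T = 0.26·√0.6667 = 0.2123
d₁ = [ln(150/170) + (0.014 − 0.058 + 0.26²/2)·0.6667] / 0.2123 = [-0.1252 − 0.0068] / 0.2123 = -0.6216 → -0.62
d₂ = d₁ − σ√T = -0.6216 − 0.2123 = -0.8339 → -0.83
e^(−qT) = e^(−0.058·0.6667) = 0.9621;  e^(−rT) = e^(−0.014·0.6667) = 0.9907
N(−d₂) = N(0.83) = 0.7967;  N(−d₁) = N(0.62) = 0.7324
P = 170·0.9907·0.7967 − 150·0.9621·0.7324 = 134.1794 − 105.6963 = 28.4831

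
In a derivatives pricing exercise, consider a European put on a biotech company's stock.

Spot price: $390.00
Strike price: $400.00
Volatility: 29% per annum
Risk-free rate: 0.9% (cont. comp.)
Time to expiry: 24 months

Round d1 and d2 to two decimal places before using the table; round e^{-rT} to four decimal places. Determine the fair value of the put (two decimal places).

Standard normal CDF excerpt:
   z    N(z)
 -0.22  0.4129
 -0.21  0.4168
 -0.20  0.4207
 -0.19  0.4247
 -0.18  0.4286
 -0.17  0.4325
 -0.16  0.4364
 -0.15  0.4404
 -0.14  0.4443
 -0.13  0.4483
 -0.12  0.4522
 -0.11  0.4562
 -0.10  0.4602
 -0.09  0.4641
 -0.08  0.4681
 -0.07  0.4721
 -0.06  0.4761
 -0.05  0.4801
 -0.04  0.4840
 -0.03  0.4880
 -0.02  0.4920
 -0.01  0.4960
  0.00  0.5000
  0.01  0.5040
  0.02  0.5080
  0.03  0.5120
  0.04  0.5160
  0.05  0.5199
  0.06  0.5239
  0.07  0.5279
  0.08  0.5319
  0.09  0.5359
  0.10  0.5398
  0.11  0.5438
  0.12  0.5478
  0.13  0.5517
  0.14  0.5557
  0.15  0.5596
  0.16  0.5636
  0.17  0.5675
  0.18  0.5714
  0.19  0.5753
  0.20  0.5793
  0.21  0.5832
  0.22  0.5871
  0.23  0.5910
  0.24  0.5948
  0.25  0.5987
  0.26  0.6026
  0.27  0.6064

$65.03

σ√T = 0.29·√2 = 0.4101
d₁ = [ln(390/400) + (0.009 + 0.29²/2)·2] / 0.4101 = [-0.0253 + 0.1021] / 0.4101 = 0.1872 ≈ 0.19
d₂ = d₁ − σ√T = 0.1872 − 0.4101 = -0.2229 ≈ -0.22
exp(−rT) = exp(−0.009·2) = 0.9822
N(−d₂) = N(0.22) = 0.5871;  N(−d₁) = N(-0.19) = 0.4247
P = 400·0.9822·0.5871 − 390·0.4247 = 230.6598 − 165.6330 = 65.0268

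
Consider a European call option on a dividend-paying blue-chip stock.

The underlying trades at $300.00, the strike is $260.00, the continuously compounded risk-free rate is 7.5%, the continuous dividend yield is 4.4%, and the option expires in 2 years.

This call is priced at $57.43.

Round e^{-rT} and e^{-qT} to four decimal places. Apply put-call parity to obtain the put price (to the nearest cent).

$6.47

exp(−qT) = exp(−0.044·2) = 0.9158;  exp(−rT) = exp(−0.075·2) = 0.8607
Put-call parity: C − P = S·e^(−qT) − K·e^(−rT) = 300·0.9158 − 260·0.8607 = 274.7400 − 223.7820 = 50.9580
P = C − (C − P) = 57.43 − (50.9580) = 6.4720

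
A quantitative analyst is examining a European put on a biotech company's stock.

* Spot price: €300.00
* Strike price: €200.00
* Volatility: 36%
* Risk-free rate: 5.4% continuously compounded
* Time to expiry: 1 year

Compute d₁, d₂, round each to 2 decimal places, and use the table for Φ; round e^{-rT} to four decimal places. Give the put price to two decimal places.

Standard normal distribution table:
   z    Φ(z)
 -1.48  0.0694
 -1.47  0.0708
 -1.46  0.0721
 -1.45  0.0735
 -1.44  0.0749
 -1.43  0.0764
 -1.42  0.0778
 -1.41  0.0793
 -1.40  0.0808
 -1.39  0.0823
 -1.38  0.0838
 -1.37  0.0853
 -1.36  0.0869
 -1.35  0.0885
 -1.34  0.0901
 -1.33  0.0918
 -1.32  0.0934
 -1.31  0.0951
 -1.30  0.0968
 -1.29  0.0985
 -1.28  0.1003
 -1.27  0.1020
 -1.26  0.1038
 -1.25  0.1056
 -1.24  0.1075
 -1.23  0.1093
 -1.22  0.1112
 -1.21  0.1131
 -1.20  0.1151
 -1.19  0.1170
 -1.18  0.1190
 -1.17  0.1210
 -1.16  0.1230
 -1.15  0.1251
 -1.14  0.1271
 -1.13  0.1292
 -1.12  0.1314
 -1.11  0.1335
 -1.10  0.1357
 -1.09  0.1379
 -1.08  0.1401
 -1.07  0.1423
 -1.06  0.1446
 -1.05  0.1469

σ√T = 0.36·√1 = 0.3600
ln(S/K) + (r + σ²/2)T = ln(300/200) + (0.054 + 0.36²/2)·1 = 0.4055 + 0.1188 = 0.5243
d₁ = 0.5243 / 0.3600 = 1.4563 → 1.46
d₂ = d₁ − σ√T = 1.4563 − 0.3600 = 1.0963 → 1.10
e^(−rT) = e^(−0.054·1) = 0.9474
N(−d₂) = N(-1.10) = 0.1357;  N(−d₁) = N(-1.46) = 0.0721
P = 200·0.9474·0.1357 − 300·0.0721 = 25.7124 − 21.6300 = 4.0824

€4.08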